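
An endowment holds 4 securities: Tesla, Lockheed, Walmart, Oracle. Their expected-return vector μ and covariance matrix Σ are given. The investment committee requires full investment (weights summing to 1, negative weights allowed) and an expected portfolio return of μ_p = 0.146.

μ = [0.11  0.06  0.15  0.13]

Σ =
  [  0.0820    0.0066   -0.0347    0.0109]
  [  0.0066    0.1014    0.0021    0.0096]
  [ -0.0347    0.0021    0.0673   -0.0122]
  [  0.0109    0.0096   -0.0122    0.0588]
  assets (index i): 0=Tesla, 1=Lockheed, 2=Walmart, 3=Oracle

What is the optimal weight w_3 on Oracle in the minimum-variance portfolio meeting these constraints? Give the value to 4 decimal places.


0.3329

g=Σ⁻¹μ = [2.7290  0.0889  4.0935  2.5398]
h=Σ⁻¹𝟙 = [21.6081  6.1463  29.0768  18.0307]
a=μᵀg=1.249724  b=𝟙ᵀg=9.451178  c=𝟙ᵀh=74.861861  D=ac−b²=4.231941
λ₁=(c·0.146−b)/D = (74.861861·0.146−9.451178)/4.231941 = 0.349403
λ₂=(a−b·0.146)/D = (1.249724−9.451178·0.146)/4.231941 = -0.030754
w* = 0.349403·g + -0.030754·h:
  w_0 = 0.349403·2.7290 + -0.030754·21.6081 = 0.2890  (Tesla)
  w_1 = 0.349403·0.0889 + -0.030754·6.1463 = -0.1580  (Lockheed)
  w_2 = 0.349403·4.0935 + -0.030754·29.0768 = 0.5361  (Walmart)
  w_3 = 0.349403·2.5398 + -0.030754·18.0307 = 0.3329  (Oracle)
Σw_i=1.0000  μᵀw=0.1460
σ²=wᵀΣw=λ₁·μ_p+λ₂ = 0.349403·0.146 + -0.030754 = 0.020259 ≈ 0.0203


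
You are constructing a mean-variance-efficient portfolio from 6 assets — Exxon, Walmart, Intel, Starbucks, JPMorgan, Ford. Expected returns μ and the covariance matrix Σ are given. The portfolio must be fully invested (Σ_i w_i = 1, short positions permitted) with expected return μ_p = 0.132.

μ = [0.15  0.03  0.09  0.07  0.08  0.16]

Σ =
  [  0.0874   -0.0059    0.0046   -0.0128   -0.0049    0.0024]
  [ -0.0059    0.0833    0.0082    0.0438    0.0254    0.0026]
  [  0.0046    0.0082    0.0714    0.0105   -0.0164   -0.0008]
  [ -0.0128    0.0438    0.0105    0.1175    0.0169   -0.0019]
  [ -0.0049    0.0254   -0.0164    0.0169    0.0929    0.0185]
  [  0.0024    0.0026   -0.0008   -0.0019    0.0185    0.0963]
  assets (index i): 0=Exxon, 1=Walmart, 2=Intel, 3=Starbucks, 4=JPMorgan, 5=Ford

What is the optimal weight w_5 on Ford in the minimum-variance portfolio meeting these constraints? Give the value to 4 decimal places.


p=Σ⁻¹μ = [1.7343  -0.3095  1.2939  0.6871  0.8442  1.4887]
q=Σ⁻¹𝟙 = [12.1572  5.4569  14.1688  5.2573  9.8114  8.2705]
a=μᵀp=0.721141  b=𝟙ᵀp=5.738678  c=𝟙ᵀq=55.122086  D=ac−b²=6.818382
λ₁=(c·0.132−b)/D = (55.122086·0.132−5.738678)/6.818382 = 0.225484
λ₂=(a−b·0.132)/D = (0.721141−5.738678·0.132)/6.818382 = -0.005333
w* = 0.225484·p + -0.005333·q:
  w_0 = 0.225484·1.7343 + -0.005333·12.1572 = 0.3262  (Exxon)
  w_1 = 0.225484·-0.3095 + -0.005333·5.4569 = -0.0989  (Walmart)
  w_2 = 0.225484·1.2939 + -0.005333·14.1688 = 0.2162  (Intel)
  w_3 = 0.225484·0.6871 + -0.005333·5.2573 = 0.1269  (Starbucks)
  w_4 = 0.225484·0.8442 + -0.005333·9.8114 = 0.1380  (JPMorgan)
  w_5 = 0.225484·1.4887 + -0.005333·8.2705 = 0.2916  (Ford)
Σw_i=1.0000  μᵀw=0.1320
σ²=wᵀΣw=λ₁·μ_p+λ₂ = 0.225484·0.132 + -0.005333 = 0.024431 ≈ 0.0244

0.2916


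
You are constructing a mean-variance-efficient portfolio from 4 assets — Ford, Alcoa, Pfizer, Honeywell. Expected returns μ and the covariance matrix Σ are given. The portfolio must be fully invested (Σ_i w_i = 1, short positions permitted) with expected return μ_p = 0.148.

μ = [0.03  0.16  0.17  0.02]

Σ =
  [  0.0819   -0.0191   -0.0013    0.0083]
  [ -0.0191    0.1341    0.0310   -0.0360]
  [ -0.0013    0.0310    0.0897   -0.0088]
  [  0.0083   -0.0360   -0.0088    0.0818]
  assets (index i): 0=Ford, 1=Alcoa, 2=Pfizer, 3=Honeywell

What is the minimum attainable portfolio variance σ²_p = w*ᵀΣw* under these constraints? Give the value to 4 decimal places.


0.0494

u=Σ⁻¹μ = [0.5696  1.1359  1.5951  0.8582]
v=Σ⁻¹𝟙 = [13.3945  11.8839  8.9085  17.0543]
a=μᵀu=0.487163  b=𝟙ᵀu=4.158781  c=𝟙ᵀv=51.241149  D=ac−b²=7.667322
λ₁=(c·0.148−b)/D = (51.241149·0.148−4.158781)/7.667322 = 0.446689
λ₂=(a−b·0.148)/D = (0.487163−4.158781·0.148)/7.667322 = -0.016738
w* = 0.446689·u + -0.016738·v:
  w_0 = 0.446689·0.5696 + -0.016738·13.3945 = 0.0302  (Ford)
  w_1 = 0.446689·1.1359 + -0.016738·11.8839 = 0.3085  (Alcoa)
  w_2 = 0.446689·1.5951 + -0.016738·8.9085 = 0.5634  (Pfizer)
  w_3 = 0.446689·0.8582 + -0.016738·17.0543 = 0.0979  (Honeywell)
Σw_i=1.0000  μᵀw=0.1480
σ²=wᵀΣw=λ₁·μ_p+λ₂ = 0.446689·0.148 + -0.016738 = 0.049372 ≈ 0.0494


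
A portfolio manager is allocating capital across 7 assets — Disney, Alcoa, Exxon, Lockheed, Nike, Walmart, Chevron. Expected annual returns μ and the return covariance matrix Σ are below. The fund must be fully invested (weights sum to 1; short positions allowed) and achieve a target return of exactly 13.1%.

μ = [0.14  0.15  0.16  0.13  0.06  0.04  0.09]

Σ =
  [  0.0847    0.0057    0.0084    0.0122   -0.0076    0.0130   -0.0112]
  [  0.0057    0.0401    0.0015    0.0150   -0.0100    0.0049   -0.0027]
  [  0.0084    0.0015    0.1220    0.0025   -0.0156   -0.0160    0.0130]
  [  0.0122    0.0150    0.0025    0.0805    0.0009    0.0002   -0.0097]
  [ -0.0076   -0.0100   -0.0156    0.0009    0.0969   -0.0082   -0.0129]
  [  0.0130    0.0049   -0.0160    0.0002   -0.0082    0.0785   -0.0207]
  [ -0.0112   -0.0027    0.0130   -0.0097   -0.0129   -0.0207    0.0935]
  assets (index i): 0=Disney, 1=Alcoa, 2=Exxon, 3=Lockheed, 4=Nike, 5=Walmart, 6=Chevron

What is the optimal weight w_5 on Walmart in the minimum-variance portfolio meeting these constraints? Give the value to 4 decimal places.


0.0043

p=Σ⁻¹μ = [1.3670  3.5601  1.3102  0.8711  1.5798  0.9008  1.5547]
q=Σ⁻¹𝟙 = [9.3521  23.9049  9.9847  8.2386  19.1245  18.6514  18.7400]
a=μᵀp=1.319013  b=𝟙ᵀp=11.143724  c=𝟙ᵀq=107.996151  D=ac−b²=18.265775
λ₁=(c·0.131−b)/D = (107.996151·0.131−11.143724)/18.265775 = 0.164448
λ₂=(a−b·0.131)/D = (1.319013−11.143724·0.131)/18.265775 = -0.007709
w* = 0.164448·p + -0.007709·q:
  w_0 = 0.164448·1.3670 + -0.007709·9.3521 = 0.1527  (Disney)
  w_1 = 0.164448·3.5601 + -0.007709·23.9049 = 0.4012  (Alcoa)
  w_2 = 0.164448·1.3102 + -0.007709·9.9847 = 0.1385  (Exxon)
  w_3 = 0.164448·0.8711 + -0.007709·8.2386 = 0.0797  (Lockheed)
  w_4 = 0.164448·1.5798 + -0.007709·19.1245 = 0.1124  (Nike)
  w_5 = 0.164448·0.9008 + -0.007709·18.6514 = 0.0043  (Walmart)
  w_6 = 0.164448·1.5547 + -0.007709·18.7400 = 0.1112  (Chevron)
Σw_i=1.0000  μᵀw=0.1310
σ²=wᵀΣw=λ₁·μ_p+λ₂ = 0.164448·0.131 + -0.007709 = 0.013833 ≈ 0.0138


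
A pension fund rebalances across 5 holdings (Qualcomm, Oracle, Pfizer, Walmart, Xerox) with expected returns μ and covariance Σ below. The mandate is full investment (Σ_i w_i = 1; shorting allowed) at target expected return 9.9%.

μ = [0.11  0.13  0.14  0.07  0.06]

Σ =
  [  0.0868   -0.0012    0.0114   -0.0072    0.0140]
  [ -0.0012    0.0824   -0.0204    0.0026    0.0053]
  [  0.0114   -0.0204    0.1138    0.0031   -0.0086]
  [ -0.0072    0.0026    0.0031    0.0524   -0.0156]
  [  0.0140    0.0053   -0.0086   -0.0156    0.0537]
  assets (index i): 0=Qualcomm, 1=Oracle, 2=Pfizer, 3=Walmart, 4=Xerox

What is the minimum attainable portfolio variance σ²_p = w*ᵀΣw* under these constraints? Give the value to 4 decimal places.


x=Σ⁻¹μ = [1.0072  1.8225  1.5163  1.7157  1.4161]
y=Σ⁻¹𝟙 = [8.4103  12.6574  11.3596  26.2726  24.6316]
a=μᵀx=0.765075  b=𝟙ᵀx=7.477911  c=𝟙ᵀy=83.331432  D=ac−b²=7.835667
λ₁=(c·0.099−b)/D = (83.331432·0.099−7.477911)/7.835667 = 0.098511
λ₂=(a−b·0.099)/D = (0.765075−7.477911·0.099)/7.835667 = 0.003160
w* = 0.098511·x + 0.003160·y:
  w_0 = 0.098511·1.0072 + 0.003160·8.4103 = 0.1258  (Qualcomm)
  w_1 = 0.098511·1.8225 + 0.003160·12.6574 = 0.2195  (Oracle)
  w_2 = 0.098511·1.5163 + 0.003160·11.3596 = 0.1853  (Pfizer)
  w_3 = 0.098511·1.7157 + 0.003160·26.2726 = 0.2520  (Walmart)
  w_4 = 0.098511·1.4161 + 0.003160·24.6316 = 0.2173  (Xerox)
Σw_i=1.0000  μᵀw=0.0990
σ²=wᵀΣw=λ₁·μ_p+λ₂ = 0.098511·0.099 + 0.003160 = 0.012913 ≈ 0.0129

0.0129


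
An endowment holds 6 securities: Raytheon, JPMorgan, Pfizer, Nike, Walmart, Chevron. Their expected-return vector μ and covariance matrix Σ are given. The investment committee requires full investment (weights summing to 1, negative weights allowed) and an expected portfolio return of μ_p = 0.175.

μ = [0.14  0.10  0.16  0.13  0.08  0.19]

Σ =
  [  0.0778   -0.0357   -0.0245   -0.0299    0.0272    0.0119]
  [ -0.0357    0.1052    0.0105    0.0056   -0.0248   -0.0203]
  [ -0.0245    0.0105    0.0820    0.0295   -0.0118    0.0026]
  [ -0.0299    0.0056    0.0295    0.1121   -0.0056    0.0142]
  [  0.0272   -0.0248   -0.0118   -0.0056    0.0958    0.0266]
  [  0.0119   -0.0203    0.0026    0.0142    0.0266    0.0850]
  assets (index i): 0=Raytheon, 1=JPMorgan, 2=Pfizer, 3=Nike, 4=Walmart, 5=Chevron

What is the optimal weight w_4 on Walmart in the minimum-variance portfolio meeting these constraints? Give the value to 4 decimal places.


x=Σ⁻¹μ = [3.6765  2.3301  2.2933  1.1844  0.2062  1.9445]
y=Σ⁻¹𝟙 = [26.6012  19.9981  14.7262  10.5387  8.2661  8.0187]
a=μᵀx=1.654576  b=𝟙ᵀx=11.635036  c=𝟙ᵀy=88.148919  D=ac−b²=10.475016
λ₁=(c·0.175−b)/D = (88.148919·0.175−11.635036)/10.475016 = 0.361911
λ₂=(a−b·0.175)/D = (1.654576−11.635036·0.175)/10.475016 = -0.036425
w* = 0.361911·x + -0.036425·y:
  w_0 = 0.361911·3.6765 + -0.036425·26.6012 = 0.3616  (Raytheon)
  w_1 = 0.361911·2.3301 + -0.036425·19.9981 = 0.1149  (JPMorgan)
  w_2 = 0.361911·2.2933 + -0.036425·14.7262 = 0.2935  (Pfizer)
  w_3 = 0.361911·1.1844 + -0.036425·10.5387 = 0.0448  (Nike)
  w_4 = 0.361911·0.2062 + -0.036425·8.2661 = -0.2265  (Walmart)
  w_5 = 0.361911·1.9445 + -0.036425·8.0187 = 0.4117  (Chevron)
Σw_i=1.0000  μᵀw=0.1750
σ²=wᵀΣw=λ₁·μ_p+λ₂ = 0.361911·0.175 + -0.036425 = 0.026909 ≈ 0.0269

-0.2265


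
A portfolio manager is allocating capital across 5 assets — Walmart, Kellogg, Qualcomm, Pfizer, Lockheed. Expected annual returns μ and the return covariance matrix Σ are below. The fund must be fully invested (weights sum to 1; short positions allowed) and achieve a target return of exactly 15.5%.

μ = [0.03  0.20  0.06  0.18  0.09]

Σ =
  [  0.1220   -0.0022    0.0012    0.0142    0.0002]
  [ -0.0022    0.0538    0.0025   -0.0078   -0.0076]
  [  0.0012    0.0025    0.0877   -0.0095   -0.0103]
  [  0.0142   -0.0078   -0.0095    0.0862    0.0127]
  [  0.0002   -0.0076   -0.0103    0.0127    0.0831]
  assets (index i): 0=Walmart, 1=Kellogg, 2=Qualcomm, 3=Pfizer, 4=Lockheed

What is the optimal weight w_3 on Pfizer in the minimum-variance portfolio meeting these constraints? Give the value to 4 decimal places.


0.2479

g=Σ⁻¹μ = [0.0319  4.1927  0.9664  2.3889  1.2211]
h=Σ⁻¹𝟙 = [7.0534  21.9281  13.5989  11.8751  13.8929]
a=μᵀg=1.437383  b=𝟙ᵀg=8.801029  c=𝟙ᵀh=68.348397  D=ac−b²=20.784691
λ₁=(c·0.155−b)/D = (68.348397·0.155−8.801029)/20.784691 = 0.086264
λ₂=(a−b·0.155)/D = (1.437383−8.801029·0.155)/20.784691 = 0.003523
w* = 0.086264·g + 0.003523·h:
  w_0 = 0.086264·0.0319 + 0.003523·7.0534 = 0.0276  (Walmart)
  w_1 = 0.086264·4.1927 + 0.003523·21.9281 = 0.4389  (Kellogg)
  w_2 = 0.086264·0.9664 + 0.003523·13.5989 = 0.1313  (Qualcomm)
  w_3 = 0.086264·2.3889 + 0.003523·11.8751 = 0.2479  (Pfizer)
  w_4 = 0.086264·1.2211 + 0.003523·13.8929 = 0.1543  (Lockheed)
Σw_i=1.0000  μᵀw=0.1550
σ²=wᵀΣw=λ₁·μ_p+λ₂ = 0.086264·0.155 + 0.003523 = 0.016894 ≈ 0.0169


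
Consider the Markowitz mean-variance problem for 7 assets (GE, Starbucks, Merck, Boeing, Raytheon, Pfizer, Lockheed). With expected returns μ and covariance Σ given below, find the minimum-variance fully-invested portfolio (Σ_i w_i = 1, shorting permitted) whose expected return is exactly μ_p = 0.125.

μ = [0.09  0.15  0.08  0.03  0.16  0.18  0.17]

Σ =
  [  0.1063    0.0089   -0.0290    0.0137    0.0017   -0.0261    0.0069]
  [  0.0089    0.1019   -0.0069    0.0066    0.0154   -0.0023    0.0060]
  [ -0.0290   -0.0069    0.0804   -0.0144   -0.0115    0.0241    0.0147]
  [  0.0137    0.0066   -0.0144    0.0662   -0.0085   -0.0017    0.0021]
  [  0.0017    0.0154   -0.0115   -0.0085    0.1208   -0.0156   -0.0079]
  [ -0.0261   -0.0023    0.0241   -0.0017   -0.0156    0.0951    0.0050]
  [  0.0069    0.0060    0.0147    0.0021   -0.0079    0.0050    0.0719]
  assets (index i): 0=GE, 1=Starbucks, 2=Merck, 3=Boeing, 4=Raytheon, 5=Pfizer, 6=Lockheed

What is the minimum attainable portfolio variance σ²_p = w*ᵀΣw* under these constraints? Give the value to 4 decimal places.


g=Σ⁻¹μ = [1.3259  1.0591  0.8546  0.4727  1.7061  2.2493  1.9913]
h=Σ⁻¹𝟙 = [13.6175  6.6378  17.6339  17.0625  12.1976  11.8052  8.4631]
a=μᵀg=1.377132  b=𝟙ᵀg=9.659121  c=𝟙ᵀh=87.417607  D=ac−b²=27.086934
λ₁=(c·0.125−b)/D = (87.417607·0.125−9.659121)/27.086934 = 0.046815
λ₂=(a−b·0.125)/D = (1.377132−9.659121·0.125)/27.086934 = 0.006267
w* = 0.046815·g + 0.006267·h:
  w_0 = 0.046815·1.3259 + 0.006267·13.6175 = 0.1474  (GE)
  w_1 = 0.046815·1.0591 + 0.006267·6.6378 = 0.0912  (Starbucks)
  w_2 = 0.046815·0.8546 + 0.006267·17.6339 = 0.1505  (Merck)
  w_3 = 0.046815·0.4727 + 0.006267·17.0625 = 0.1291  (Boeing)
  w_4 = 0.046815·1.7061 + 0.006267·12.1976 = 0.1563  (Raytheon)
  w_5 = 0.046815·2.2493 + 0.006267·11.8052 = 0.1793  (Pfizer)
  w_6 = 0.046815·1.9913 + 0.006267·8.4631 = 0.1463  (Lockheed)
Σw_i=1.0000  μᵀw=0.1250
σ²=wᵀΣw=λ₁·μ_p+λ₂ = 0.046815·0.125 + 0.006267 = 0.012118 ≈ 0.0121

0.0121


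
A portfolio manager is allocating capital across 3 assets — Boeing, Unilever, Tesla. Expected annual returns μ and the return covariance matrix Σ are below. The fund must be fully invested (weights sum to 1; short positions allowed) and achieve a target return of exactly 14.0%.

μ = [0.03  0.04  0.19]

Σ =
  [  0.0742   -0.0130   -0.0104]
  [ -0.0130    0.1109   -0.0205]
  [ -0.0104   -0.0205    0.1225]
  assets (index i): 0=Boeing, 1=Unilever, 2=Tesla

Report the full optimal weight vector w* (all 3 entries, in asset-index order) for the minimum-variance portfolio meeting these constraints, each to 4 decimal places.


u=Σ⁻¹μ = [0.7852  0.7758  1.7475]
v=Σ⁻¹𝟙 = [17.4627  13.2573  11.8644]
a=μᵀu=0.386609  b=𝟙ᵀu=3.308407  c=𝟙ᵀv=42.584423  D=ac−b²=5.517981
λ₁=(c·0.140−b)/D = (42.584423·0.140−3.308407)/5.517981 = 0.480866
λ₂=(a−b·0.140)/D = (0.386609−3.308407·0.140)/5.517981 = -0.013876
w* = 0.480866·u + -0.013876·v:
  w_0 = 0.480866·0.7852 + -0.013876·17.4627 = 0.1352  (Boeing)
  w_1 = 0.480866·0.7758 + -0.013876·13.2573 = 0.1891  (Unilever)
  w_2 = 0.480866·1.7475 + -0.013876·11.8644 = 0.6757  (Tesla)
Σw_i=1.0000  μᵀw=0.1400
σ²=wᵀΣw=λ₁·μ_p+λ₂ = 0.480866·0.140 + -0.013876 = 0.053445 ≈ 0.0534

0.1352  0.1891  0.6757


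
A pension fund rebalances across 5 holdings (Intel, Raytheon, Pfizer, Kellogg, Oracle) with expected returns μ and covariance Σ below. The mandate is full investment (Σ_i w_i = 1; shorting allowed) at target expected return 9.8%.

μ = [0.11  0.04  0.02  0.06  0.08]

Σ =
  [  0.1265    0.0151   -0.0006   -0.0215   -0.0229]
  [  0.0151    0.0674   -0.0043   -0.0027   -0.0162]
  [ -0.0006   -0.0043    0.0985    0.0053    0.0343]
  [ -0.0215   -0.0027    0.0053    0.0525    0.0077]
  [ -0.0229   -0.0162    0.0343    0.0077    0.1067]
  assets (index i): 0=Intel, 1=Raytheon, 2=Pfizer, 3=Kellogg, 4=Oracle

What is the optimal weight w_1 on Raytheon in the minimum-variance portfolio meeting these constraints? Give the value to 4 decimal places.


g=Σ⁻¹μ = [1.2524  0.6185  -0.2187  1.5526  1.0707]
h=Σ⁻¹𝟙 = [11.7986  16.0727  5.9510  22.5203  10.8064]
a=μᵀg=0.336945  b=𝟙ᵀg=4.275505  c=𝟙ᵀh=67.149014  D=ac−b²=4.345552
λ₁=(c·0.098−b)/D = (67.149014·0.098−4.275505)/4.345552 = 0.530450
λ₂=(a−b·0.098)/D = (0.336945−4.275505·0.098)/4.345552 = -0.018883
w* = 0.530450·g + -0.018883·h:
  w_0 = 0.530450·1.2524 + -0.018883·11.7986 = 0.4416  (Intel)
  w_1 = 0.530450·0.6185 + -0.018883·16.0727 = 0.0246  (Raytheon)
  w_2 = 0.530450·-0.2187 + -0.018883·5.9510 = -0.2284  (Pfizer)
  w_3 = 0.530450·1.5526 + -0.018883·22.5203 = 0.3983  (Kellogg)
  w_4 = 0.530450·1.0707 + -0.018883·10.8064 = 0.3639  (Oracle)
Σw_i=1.0000  μᵀw=0.0980
σ²=wᵀΣw=λ₁·μ_p+λ₂ = 0.530450·0.098 + -0.018883 = 0.033102 ≈ 0.0331

0.0246


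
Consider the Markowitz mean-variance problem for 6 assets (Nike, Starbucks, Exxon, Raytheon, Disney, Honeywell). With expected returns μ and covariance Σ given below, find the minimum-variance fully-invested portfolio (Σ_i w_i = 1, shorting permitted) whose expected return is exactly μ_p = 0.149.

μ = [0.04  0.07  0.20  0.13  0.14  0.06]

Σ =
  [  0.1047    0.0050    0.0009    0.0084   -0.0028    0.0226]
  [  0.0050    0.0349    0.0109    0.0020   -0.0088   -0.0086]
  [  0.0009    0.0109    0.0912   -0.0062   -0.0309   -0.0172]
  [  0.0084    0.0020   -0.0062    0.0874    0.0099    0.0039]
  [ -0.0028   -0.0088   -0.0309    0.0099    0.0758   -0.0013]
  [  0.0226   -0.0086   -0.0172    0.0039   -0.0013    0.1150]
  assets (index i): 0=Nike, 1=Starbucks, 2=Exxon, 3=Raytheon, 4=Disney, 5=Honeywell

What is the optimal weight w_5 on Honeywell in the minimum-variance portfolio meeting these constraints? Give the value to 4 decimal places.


x=Σ⁻¹μ = [-0.0082  2.0034  3.3835  1.2545  3.3148  1.1741]
y=Σ⁻¹𝟙 = [5.1467  30.8224  18.1469  8.3019  23.4920  12.6874]
a=μᵀx=1.514212  b=𝟙ᵀx=11.122187  c=𝟙ᵀy=98.597288  D=ac−b²=25.594140
λ₁=(c·0.149−b)/D = (98.597288·0.149−11.122187)/25.594140 = 0.139439
λ₂=(a−b·0.149)/D = (1.514212−11.122187·0.149)/25.594140 = -0.005587
w* = 0.139439·x + -0.005587·y:
  w_0 = 0.139439·-0.0082 + -0.005587·5.1467 = -0.0299  (Nike)
  w_1 = 0.139439·2.0034 + -0.005587·30.8224 = 0.1072  (Starbucks)
  w_2 = 0.139439·3.3835 + -0.005587·18.1469 = 0.3704  (Exxon)
  w_3 = 0.139439·1.2545 + -0.005587·8.3019 = 0.1285  (Raytheon)
  w_4 = 0.139439·3.3148 + -0.005587·23.4920 = 0.3310  (Disney)
  w_5 = 0.139439·1.1741 + -0.005587·12.6874 = 0.0928  (Honeywell)
Σw_i=1.0000  μᵀw=0.1490
σ²=wᵀΣw=λ₁·μ_p+λ₂ = 0.139439·0.149 + -0.005587 = 0.015189 ≈ 0.0152

0.0928


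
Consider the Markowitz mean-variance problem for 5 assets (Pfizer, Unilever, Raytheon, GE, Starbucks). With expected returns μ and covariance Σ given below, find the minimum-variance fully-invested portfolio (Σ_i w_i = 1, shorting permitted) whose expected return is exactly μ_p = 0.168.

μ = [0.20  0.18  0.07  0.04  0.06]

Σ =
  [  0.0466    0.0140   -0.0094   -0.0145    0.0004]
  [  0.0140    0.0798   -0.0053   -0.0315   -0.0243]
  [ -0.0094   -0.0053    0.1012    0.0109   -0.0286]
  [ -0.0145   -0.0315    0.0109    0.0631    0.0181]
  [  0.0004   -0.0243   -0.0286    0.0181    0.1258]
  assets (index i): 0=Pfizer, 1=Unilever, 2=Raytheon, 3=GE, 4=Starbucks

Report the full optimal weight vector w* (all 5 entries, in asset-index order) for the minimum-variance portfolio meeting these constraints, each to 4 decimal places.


0.5723  0.2486  0.0460  0.1203  0.0129

x=Σ⁻¹μ = [4.4873  2.8639  1.2368  2.6171  0.9205]
y=Σ⁻¹𝟙 = [25.7462  23.3952  13.7641  27.7607  11.5214]
a=μᵀx=1.659455  b=𝟙ᵀx=12.125569  c=𝟙ᵀy=102.187584  D=ac−b²=22.546300
λ₁=(c·0.168−b)/D = (102.187584·0.168−12.125569)/22.546300 = 0.223626
λ₂=(a−b·0.168)/D = (1.659455−12.125569·0.168)/22.546300 = -0.016750
w* = 0.223626·x + -0.016750·y:
  w_0 = 0.223626·4.4873 + -0.016750·25.7462 = 0.5723  (Pfizer)
  w_1 = 0.223626·2.8639 + -0.016750·23.3952 = 0.2486  (Unilever)
  w_2 = 0.223626·1.2368 + -0.016750·13.7641 = 0.0460  (Raytheon)
  w_3 = 0.223626·2.6171 + -0.016750·27.7607 = 0.1203  (GE)
  w_4 = 0.223626·0.9205 + -0.016750·11.5214 = 0.0129  (Starbucks)
Σw_i=1.0000  μᵀw=0.1680
σ²=wᵀΣw=λ₁·μ_p+λ₂ = 0.223626·0.168 + -0.016750 = 0.020820 ≈ 0.0208


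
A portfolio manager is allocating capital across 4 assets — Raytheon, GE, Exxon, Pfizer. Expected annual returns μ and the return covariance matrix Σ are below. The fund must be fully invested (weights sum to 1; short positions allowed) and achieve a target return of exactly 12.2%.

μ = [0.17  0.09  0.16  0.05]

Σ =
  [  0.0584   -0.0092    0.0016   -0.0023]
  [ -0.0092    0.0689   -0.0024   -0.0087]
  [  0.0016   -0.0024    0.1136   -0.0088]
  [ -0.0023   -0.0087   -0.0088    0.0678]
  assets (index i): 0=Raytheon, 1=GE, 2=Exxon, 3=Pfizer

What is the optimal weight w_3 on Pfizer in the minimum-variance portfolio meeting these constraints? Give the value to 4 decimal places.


0.2111

g=Σ⁻¹μ = [3.2283  1.9530  1.5044  1.2928]
h=Σ⁻¹𝟙 = [20.7671  20.0983  10.4368  19.3874]
a=μᵀg=1.029924  b=𝟙ᵀg=7.978504  c=𝟙ᵀh=70.689544  D=ac−b²=9.148367
λ₁=(c·0.122−b)/D = (70.689544·0.122−7.978504)/9.148367 = 0.070572
λ₂=(a−b·0.122)/D = (1.029924−7.978504·0.122)/9.148367 = 0.006181
w* = 0.070572·g + 0.006181·h:
  w_0 = 0.070572·3.2283 + 0.006181·20.7671 = 0.3562  (Raytheon)
  w_1 = 0.070572·1.9530 + 0.006181·20.0983 = 0.2621  (GE)
  w_2 = 0.070572·1.5044 + 0.006181·10.4368 = 0.1707  (Exxon)
  w_3 = 0.070572·1.2928 + 0.006181·19.3874 = 0.2111  (Pfizer)
Σw_i=1.0000  μᵀw=0.1220
σ²=wᵀΣw=λ₁·μ_p+λ₂ = 0.070572·0.122 + 0.006181 = 0.014791 ≈ 0.0148


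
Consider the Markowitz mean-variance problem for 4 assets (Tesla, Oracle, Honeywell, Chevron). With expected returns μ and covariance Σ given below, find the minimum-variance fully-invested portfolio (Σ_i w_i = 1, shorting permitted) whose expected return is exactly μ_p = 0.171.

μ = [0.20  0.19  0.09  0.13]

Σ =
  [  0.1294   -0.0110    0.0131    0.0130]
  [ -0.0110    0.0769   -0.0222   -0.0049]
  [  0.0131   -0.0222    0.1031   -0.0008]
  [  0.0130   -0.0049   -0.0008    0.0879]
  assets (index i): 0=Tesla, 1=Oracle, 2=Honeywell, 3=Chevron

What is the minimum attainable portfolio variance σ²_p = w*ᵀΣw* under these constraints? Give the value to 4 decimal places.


u=Σ⁻¹μ = [1.5318  3.1784  1.3739  1.4421]
v=Σ⁻¹𝟙 = [6.8338  18.4361  12.8901  11.5109]
a=μᵀu=1.221373  b=𝟙ᵀu=7.526144  c=𝟙ᵀv=49.670889  D=ac−b²=4.023824
λ₁=(c·0.171−b)/D = (49.670889·0.171−7.526144)/4.023824 = 0.240462
λ₂=(a−b·0.171)/D = (1.221373−7.526144·0.171)/4.023824 = -0.016302
w* = 0.240462·u + -0.016302·v:
  w_0 = 0.240462·1.5318 + -0.016302·6.8338 = 0.2569  (Tesla)
  w_1 = 0.240462·3.1784 + -0.016302·18.4361 = 0.4637  (Oracle)
  w_2 = 0.240462·1.3739 + -0.016302·12.8901 = 0.1202  (Honeywell)
  w_3 = 0.240462·1.4421 + -0.016302·11.5109 = 0.1591  (Chevron)
Σw_i=1.0000  μᵀw=0.1710
σ²=wᵀΣw=λ₁·μ_p+λ₂ = 0.240462·0.171 + -0.016302 = 0.024817 ≈ 0.0248

0.0248


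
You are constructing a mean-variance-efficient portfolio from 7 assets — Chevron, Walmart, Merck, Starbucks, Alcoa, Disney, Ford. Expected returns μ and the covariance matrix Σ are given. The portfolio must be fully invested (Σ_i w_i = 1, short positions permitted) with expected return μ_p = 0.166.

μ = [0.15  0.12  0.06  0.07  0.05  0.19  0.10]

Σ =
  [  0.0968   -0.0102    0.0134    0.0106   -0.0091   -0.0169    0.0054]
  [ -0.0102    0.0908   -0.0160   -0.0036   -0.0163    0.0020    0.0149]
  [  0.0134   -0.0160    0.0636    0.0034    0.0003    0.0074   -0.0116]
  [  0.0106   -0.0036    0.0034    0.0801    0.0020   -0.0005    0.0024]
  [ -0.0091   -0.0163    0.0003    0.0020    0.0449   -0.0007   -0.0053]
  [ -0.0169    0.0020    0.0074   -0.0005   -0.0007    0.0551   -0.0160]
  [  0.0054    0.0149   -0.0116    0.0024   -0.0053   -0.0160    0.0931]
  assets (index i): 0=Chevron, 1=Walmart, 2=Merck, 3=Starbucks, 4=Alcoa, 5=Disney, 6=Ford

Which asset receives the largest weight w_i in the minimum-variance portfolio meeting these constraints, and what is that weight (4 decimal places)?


Disney (0.5428)

x=Σ⁻¹μ = [2.5535  1.8171  0.5856  0.5096  2.5281  4.5966  1.6289]
y=Σ⁻¹𝟙 = [15.7783  19.1792  16.3556  9.4273  34.0345  24.9019  14.7684]
a=μᵀx=1.834537  b=𝟙ᵀx=14.219429  c=𝟙ᵀy=134.445187  D=ac−b²=44.452476
λ₁=(c·0.166−b)/D = (134.445187·0.166−14.219429)/44.452476 = 0.182183
λ₂=(a−b·0.166)/D = (1.834537−14.219429·0.166)/44.452476 = -0.011830
w* = 0.182183·x + -0.011830·y:
  w_0 = 0.182183·2.5535 + -0.011830·15.7783 = 0.2785  (Chevron)
  w_1 = 0.182183·1.8171 + -0.011830·19.1792 = 0.1042  (Walmart)
  w_2 = 0.182183·0.5856 + -0.011830·16.3556 = -0.0868  (Merck)
  w_3 = 0.182183·0.5096 + -0.011830·9.4273 = -0.0187  (Starbucks)
  w_4 = 0.182183·2.5281 + -0.011830·34.0345 = 0.0579  (Alcoa)
  w_5 = 0.182183·4.5966 + -0.011830·24.9019 = 0.5428  (Disney)
  w_6 = 0.182183·1.6289 + -0.011830·14.7684 = 0.1220  (Ford)
Σw_i=1.0000  μᵀw=0.1660
σ²=wᵀΣw=λ₁·μ_p+λ₂ = 0.182183·0.166 + -0.011830 = 0.018412 ≈ 0.0184


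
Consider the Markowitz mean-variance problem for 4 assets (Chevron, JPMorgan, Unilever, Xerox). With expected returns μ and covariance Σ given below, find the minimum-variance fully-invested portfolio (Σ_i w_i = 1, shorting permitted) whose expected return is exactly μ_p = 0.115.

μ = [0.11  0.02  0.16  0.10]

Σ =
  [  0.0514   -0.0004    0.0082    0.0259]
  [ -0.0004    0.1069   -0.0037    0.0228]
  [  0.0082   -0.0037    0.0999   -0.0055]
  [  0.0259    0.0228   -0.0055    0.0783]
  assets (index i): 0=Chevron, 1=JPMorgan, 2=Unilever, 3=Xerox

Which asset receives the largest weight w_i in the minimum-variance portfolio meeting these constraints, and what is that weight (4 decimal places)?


Chevron (0.3760)

u=Σ⁻¹μ = [1.4474  0.0558  1.5339  0.8899]
v=Σ⁻¹𝟙 = [14.9871  8.4541  9.4241  6.0142]
a=μᵀu=0.494734  b=𝟙ᵀu=3.926934  c=𝟙ᵀv=38.879438  D=ac−b²=3.814185
λ₁=(c·0.115−b)/D = (38.879438·0.115−3.926934)/3.814185 = 0.142678
λ₂=(a−b·0.115)/D = (0.494734−3.926934·0.115)/3.814185 = 0.011310
w* = 0.142678·u + 0.011310·v:
  w_0 = 0.142678·1.4474 + 0.011310·14.9871 = 0.3760  (Chevron)
  w_1 = 0.142678·0.0558 + 0.011310·8.4541 = 0.1036  (JPMorgan)
  w_2 = 0.142678·1.5339 + 0.011310·9.4241 = 0.3254  (Unilever)
  w_3 = 0.142678·0.8899 + 0.011310·6.0142 = 0.1950  (Xerox)
Σw_i=1.0000  μᵀw=0.1150
σ²=wᵀΣw=λ₁·μ_p+λ₂ = 0.142678·0.115 + 0.011310 = 0.027718 ≈ 0.0277


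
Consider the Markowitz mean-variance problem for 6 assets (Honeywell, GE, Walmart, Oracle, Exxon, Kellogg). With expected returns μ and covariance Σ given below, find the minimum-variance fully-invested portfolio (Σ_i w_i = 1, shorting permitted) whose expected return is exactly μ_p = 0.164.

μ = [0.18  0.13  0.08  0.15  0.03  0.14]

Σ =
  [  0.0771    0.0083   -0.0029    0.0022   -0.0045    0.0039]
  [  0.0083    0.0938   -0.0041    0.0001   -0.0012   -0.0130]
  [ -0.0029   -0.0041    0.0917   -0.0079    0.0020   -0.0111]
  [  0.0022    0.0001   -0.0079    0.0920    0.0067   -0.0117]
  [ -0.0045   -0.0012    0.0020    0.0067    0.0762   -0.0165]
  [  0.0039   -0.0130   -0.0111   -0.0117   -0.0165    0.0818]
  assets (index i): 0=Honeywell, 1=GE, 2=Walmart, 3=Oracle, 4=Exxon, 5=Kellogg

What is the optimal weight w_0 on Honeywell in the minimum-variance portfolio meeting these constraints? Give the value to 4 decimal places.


x=Σ⁻¹μ = [2.0823  1.6252  1.4668  1.9623  0.8785  2.5274]
y=Σ⁻¹𝟙 = [11.6365  13.4410  15.2200  13.3407  17.0441  21.2177]
a=μᵀx=1.377960  b=𝟙ᵀx=10.542417  c=𝟙ᵀy=91.900088  D=ac−b²=15.492055
λ₁=(c·0.164−b)/D = (91.900088·0.164−10.542417)/15.492055 = 0.292356
λ₂=(a−b·0.164)/D = (1.377960−10.542417·0.164)/15.492055 = -0.022657
w* = 0.292356·x + -0.022657·y:
  w_0 = 0.292356·2.0823 + -0.022657·11.6365 = 0.3451  (Honeywell)
  w_1 = 0.292356·1.6252 + -0.022657·13.4410 = 0.1706  (GE)
  w_2 = 0.292356·1.4668 + -0.022657·15.2200 = 0.0840  (Walmart)
  w_3 = 0.292356·1.9623 + -0.022657·13.3407 = 0.2714  (Oracle)
  w_4 = 0.292356·0.8785 + -0.022657·17.0441 = -0.1293  (Exxon)
  w_5 = 0.292356·2.5274 + -0.022657·21.2177 = 0.2582  (Kellogg)
Σw_i=1.0000  μᵀw=0.1640
σ²=wᵀΣw=λ₁·μ_p+λ₂ = 0.292356·0.164 + -0.022657 = 0.025290 ≈ 0.0253

0.3451


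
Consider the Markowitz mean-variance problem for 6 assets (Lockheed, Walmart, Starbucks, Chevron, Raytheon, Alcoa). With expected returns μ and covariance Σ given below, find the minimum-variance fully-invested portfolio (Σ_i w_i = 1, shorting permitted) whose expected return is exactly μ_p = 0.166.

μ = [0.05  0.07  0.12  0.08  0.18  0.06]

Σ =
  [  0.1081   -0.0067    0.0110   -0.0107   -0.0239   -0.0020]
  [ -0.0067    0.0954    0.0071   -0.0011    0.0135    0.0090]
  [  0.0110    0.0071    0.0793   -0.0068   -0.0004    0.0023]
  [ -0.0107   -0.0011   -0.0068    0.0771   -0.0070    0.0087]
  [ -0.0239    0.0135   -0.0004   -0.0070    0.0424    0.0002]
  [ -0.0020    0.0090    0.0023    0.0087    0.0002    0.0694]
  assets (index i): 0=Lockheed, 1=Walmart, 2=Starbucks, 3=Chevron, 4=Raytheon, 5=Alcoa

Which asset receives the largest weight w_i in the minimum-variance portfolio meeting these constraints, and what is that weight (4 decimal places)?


Raytheon (0.7966)

u=Σ⁻¹μ = [1.7337  -0.0774  1.4471  1.8386  5.5614  0.6301]
v=Σ⁻¹𝟙 = [18.3064  5.0661  11.0466  18.4733  35.3906  11.4959]
a=μᵀu=1.440864  b=𝟙ᵀu=11.133466  c=𝟙ᵀv=99.778880  D=ac−b²=19.813722
λ₁=(c·0.166−b)/D = (99.778880·0.166−11.133466)/19.813722 = 0.274044
λ₂=(a−b·0.166)/D = (1.440864−11.133466·0.166)/19.813722 = -0.020556
w* = 0.274044·u + -0.020556·v:
  w_0 = 0.274044·1.7337 + -0.020556·18.3064 = 0.0988  (Lockheed)
  w_1 = 0.274044·-0.0774 + -0.020556·5.0661 = -0.1254  (Walmart)
  w_2 = 0.274044·1.4471 + -0.020556·11.0466 = 0.1695  (Starbucks)
  w_3 = 0.274044·1.8386 + -0.020556·18.4733 = 0.1241  (Chevron)
  w_4 = 0.274044·5.5614 + -0.020556·35.3906 = 0.7966  (Raytheon)
  w_5 = 0.274044·0.6301 + -0.020556·11.4959 = -0.0636  (Alcoa)
Σw_i=1.0000  μᵀw=0.1660
σ²=wᵀΣw=λ₁·μ_p+λ₂ = 0.274044·0.166 + -0.020556 = 0.024935 ≈ 0.0249


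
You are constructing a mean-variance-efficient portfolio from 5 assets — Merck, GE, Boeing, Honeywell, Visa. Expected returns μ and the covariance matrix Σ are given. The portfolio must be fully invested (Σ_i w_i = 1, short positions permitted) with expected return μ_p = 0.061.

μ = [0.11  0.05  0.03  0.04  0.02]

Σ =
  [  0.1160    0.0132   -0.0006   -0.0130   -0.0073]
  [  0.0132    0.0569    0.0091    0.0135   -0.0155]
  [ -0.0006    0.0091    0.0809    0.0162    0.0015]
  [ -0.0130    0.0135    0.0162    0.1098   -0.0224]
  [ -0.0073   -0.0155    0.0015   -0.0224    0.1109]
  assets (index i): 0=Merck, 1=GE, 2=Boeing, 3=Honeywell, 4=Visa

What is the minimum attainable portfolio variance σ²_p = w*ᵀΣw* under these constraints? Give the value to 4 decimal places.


0.0221

g=Σ⁻¹μ = [0.9550  0.6305  0.2081  0.4549  0.4204]
h=Σ⁻¹𝟙 = [8.8468  15.5636  8.4659  9.7738  13.6344]
a=μᵀg=0.169427  b=𝟙ᵀg=2.668946  c=𝟙ᵀh=56.284483  D=ac−b²=2.412832
λ₁=(c·0.061−b)/D = (56.284483·0.061−2.668946)/2.412832 = 0.316809
λ₂=(a−b·0.061)/D = (0.169427−2.668946·0.061)/2.412832 = 0.002744
w* = 0.316809·g + 0.002744·h:
  w_0 = 0.316809·0.9550 + 0.002744·8.8468 = 0.3268  (Merck)
  w_1 = 0.316809·0.6305 + 0.002744·15.5636 = 0.2425  (GE)
  w_2 = 0.316809·0.2081 + 0.002744·8.4659 = 0.0892  (Boeing)
  w_3 = 0.316809·0.4549 + 0.002744·9.7738 = 0.1709  (Honeywell)
  w_4 = 0.316809·0.4204 + 0.002744·13.6344 = 0.1706  (Visa)
Σw_i=1.0000  μᵀw=0.0610
σ²=wᵀΣw=λ₁·μ_p+λ₂ = 0.316809·0.061 + 0.002744 = 0.022070 ≈ 0.0221


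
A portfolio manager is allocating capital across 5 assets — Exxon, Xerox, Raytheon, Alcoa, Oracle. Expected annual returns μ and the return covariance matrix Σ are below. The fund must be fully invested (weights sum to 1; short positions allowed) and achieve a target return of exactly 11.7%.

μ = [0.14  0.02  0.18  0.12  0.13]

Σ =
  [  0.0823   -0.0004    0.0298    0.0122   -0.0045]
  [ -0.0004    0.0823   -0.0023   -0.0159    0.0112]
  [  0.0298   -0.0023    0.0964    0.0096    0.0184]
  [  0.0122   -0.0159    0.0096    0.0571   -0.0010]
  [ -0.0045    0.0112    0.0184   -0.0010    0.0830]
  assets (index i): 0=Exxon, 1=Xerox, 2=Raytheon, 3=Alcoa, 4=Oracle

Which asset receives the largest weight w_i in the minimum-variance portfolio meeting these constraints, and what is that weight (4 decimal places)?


Alcoa (0.3271)

x=Σ⁻¹μ = [1.1087  0.4494  1.0964  1.8291  1.3447]
y=Σ⁻¹𝟙 = [8.3193  14.7047  4.3673  19.2673  9.7790]
a=μᵀx=0.755854  b=𝟙ᵀx=5.828251  c=𝟙ᵀy=56.437577  D=ac−b²=8.690063
λ₁=(c·0.117−b)/D = (56.437577·0.117−5.828251)/8.690063 = 0.089176
λ₂=(a−b·0.117)/D = (0.755854−5.828251·0.117)/8.690063 = 0.008510
w* = 0.089176·x + 0.008510·y:
  w_0 = 0.089176·1.1087 + 0.008510·8.3193 = 0.1697  (Exxon)
  w_1 = 0.089176·0.4494 + 0.008510·14.7047 = 0.1652  (Xerox)
  w_2 = 0.089176·1.0964 + 0.008510·4.3673 = 0.1349  (Raytheon)
  w_3 = 0.089176·1.8291 + 0.008510·19.2673 = 0.3271  (Alcoa)
  w_4 = 0.089176·1.3447 + 0.008510·9.7790 = 0.2031  (Oracle)
Σw_i=1.0000  μᵀw=0.1170
σ²=wᵀΣw=λ₁·μ_p+λ₂ = 0.089176·0.117 + 0.008510 = 0.018943 ≈ 0.0189


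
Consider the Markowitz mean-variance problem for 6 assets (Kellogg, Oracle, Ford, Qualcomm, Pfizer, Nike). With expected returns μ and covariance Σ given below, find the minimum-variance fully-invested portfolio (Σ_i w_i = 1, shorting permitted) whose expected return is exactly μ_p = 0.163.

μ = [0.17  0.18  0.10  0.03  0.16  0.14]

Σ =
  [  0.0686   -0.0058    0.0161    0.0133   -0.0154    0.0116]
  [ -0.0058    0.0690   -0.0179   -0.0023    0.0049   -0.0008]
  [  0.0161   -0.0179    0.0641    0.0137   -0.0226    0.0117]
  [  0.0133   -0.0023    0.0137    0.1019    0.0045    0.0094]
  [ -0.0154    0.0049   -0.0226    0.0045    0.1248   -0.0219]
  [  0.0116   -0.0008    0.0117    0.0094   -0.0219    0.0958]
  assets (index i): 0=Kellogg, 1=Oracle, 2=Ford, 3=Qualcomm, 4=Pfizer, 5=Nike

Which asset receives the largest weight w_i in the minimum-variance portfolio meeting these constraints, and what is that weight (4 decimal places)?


Oracle (0.3012)

u=Σ⁻¹μ = [2.5271  3.3056  2.4674  -0.5209  2.1809  1.4313]
v=Σ⁻¹𝟙 = [12.1593  20.0741  20.3883  4.4588  13.9032  9.3845]
a=μᵀu=1.805043  b=𝟙ᵀu=11.391348  c=𝟙ᵀv=80.368180  D=ac−b²=15.305188
λ₁=(c·0.163−b)/D = (80.368180·0.163−11.391348)/15.305188 = 0.111640
λ₂=(a−b·0.163)/D = (1.805043−11.391348·0.163)/15.305188 = -0.003381
w* = 0.111640·u + -0.003381·v:
  w_0 = 0.111640·2.5271 + -0.003381·12.1593 = 0.2410  (Kellogg)
  w_1 = 0.111640·3.3056 + -0.003381·20.0741 = 0.3012  (Oracle)
  w_2 = 0.111640·2.4674 + -0.003381·20.3883 = 0.2065  (Ford)
  w_3 = 0.111640·-0.5209 + -0.003381·4.4588 = -0.0732  (Qualcomm)
  w_4 = 0.111640·2.1809 + -0.003381·13.9032 = 0.1965  (Pfizer)
  w_5 = 0.111640·1.4313 + -0.003381·9.3845 = 0.1281  (Nike)
Σw_i=1.0000  μᵀw=0.1630
σ²=wᵀΣw=λ₁·μ_p+λ₂ = 0.111640·0.163 + -0.003381 = 0.014816 ≈ 0.0148


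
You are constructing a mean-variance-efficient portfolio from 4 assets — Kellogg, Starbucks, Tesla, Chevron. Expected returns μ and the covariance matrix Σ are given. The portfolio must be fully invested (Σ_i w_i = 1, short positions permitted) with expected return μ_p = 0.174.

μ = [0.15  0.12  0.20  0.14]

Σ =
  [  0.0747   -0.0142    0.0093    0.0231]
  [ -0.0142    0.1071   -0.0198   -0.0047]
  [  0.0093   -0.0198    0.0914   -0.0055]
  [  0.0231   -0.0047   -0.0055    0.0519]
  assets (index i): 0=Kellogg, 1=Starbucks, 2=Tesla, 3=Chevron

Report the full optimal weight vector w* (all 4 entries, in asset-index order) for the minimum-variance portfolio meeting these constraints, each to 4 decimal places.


0.1046  0.0969  0.5815  0.2170

g=Σ⁻¹μ = [1.2363  1.8839  2.6267  2.5962]
h=Σ⁻¹𝟙 = [8.6433  13.8999  14.1666  18.1809]
a=μᵀg=1.300327  b=𝟙ᵀg=8.343132  c=𝟙ᵀh=54.890713  D=ac−b²=1.768019
λ₁=(c·0.174−b)/D = (54.890713·0.174−8.343132)/1.768019 = 0.683167
λ₂=(a−b·0.174)/D = (1.300327−8.343132·0.174)/1.768019 = -0.085620
w* = 0.683167·g + -0.085620·h:
  w_0 = 0.683167·1.2363 + -0.085620·8.6433 = 0.1046  (Kellogg)
  w_1 = 0.683167·1.8839 + -0.085620·13.8999 = 0.0969  (Starbucks)
  w_2 = 0.683167·2.6267 + -0.085620·14.1666 = 0.5815  (Tesla)
  w_3 = 0.683167·2.5962 + -0.085620·18.1809 = 0.2170  (Chevron)
Σw_i=1.0000  μᵀw=0.1740
σ²=wᵀΣw=λ₁·μ_p+λ₂ = 0.683167·0.174 + -0.085620 = 0.033251 ≈ 0.0333


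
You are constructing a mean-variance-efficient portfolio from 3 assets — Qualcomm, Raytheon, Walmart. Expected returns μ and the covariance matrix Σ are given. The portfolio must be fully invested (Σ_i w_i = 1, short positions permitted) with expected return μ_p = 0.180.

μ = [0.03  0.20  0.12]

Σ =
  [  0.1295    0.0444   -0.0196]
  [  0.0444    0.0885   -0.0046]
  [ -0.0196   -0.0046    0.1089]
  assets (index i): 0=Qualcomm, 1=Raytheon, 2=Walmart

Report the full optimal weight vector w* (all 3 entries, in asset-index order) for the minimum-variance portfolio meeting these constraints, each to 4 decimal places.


u=Σ⁻¹μ = [-0.4746  2.5565  1.1245]
v=Σ⁻¹𝟙 = [6.3721  8.6585  10.6953]
a=μᵀu=0.631992  b=𝟙ᵀu=3.206302  c=𝟙ᵀv=25.725965  D=ac−b²=5.978227
λ₁=(c·0.180−b)/D = (25.725965·0.180−3.206302)/5.978227 = 0.238260
λ₂=(a−b·0.180)/D = (0.631992−3.206302·0.180)/5.978227 = 0.009176
w* = 0.238260·u + 0.009176·v:
  w_0 = 0.238260·-0.4746 + 0.009176·6.3721 = -0.0546  (Qualcomm)
  w_1 = 0.238260·2.5565 + 0.009176·8.6585 = 0.6886  (Raytheon)
  w_2 = 0.238260·1.1245 + 0.009176·10.6953 = 0.3661  (Walmart)
Σw_i=1.0000  μᵀw=0.1800
σ²=wᵀΣw=λ₁·μ_p+λ₂ = 0.238260·0.180 + 0.009176 = 0.052063 ≈ 0.0521

-0.0546  0.6886  0.3661


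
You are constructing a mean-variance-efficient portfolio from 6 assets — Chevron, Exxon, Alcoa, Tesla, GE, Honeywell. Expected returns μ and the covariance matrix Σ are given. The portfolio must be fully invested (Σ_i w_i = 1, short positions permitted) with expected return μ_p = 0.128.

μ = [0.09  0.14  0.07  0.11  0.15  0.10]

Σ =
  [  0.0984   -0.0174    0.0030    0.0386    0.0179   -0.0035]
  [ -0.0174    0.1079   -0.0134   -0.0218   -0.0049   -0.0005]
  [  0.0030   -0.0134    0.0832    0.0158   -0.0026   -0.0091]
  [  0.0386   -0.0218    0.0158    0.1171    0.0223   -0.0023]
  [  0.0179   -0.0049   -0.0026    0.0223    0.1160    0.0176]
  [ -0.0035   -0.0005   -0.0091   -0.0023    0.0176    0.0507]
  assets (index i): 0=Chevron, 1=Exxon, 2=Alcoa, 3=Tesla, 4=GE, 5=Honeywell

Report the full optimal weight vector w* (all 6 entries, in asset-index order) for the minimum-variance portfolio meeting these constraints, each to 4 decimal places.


p=Σ⁻¹μ = [0.8325  1.7728  1.2068  0.7147  0.8242  2.0103]
q=Σ⁻¹𝟙 = [10.1957  14.2073  15.4511  5.5034  3.5432  22.3608]
a=μᵀp=0.810852  b=𝟙ᵀp=7.361149  c=𝟙ᵀq=71.261543  D=ac−b²=3.596067
λ₁=(c·0.128−b)/D = (71.261543·0.128−7.361149)/3.596067 = 0.489515
λ₂=(a−b·0.128)/D = (0.810852−7.361149·0.128)/3.596067 = -0.036533
w* = 0.489515·p + -0.036533·q:
  w_0 = 0.489515·0.8325 + -0.036533·10.1957 = 0.0351  (Chevron)
  w_1 = 0.489515·1.7728 + -0.036533·14.2073 = 0.3488  (Exxon)
  w_2 = 0.489515·1.2068 + -0.036533·15.4511 = 0.0262  (Alcoa)
  w_3 = 0.489515·0.7147 + -0.036533·5.5034 = 0.1488  (Tesla)
  w_4 = 0.489515·0.8242 + -0.036533·3.5432 = 0.2740  (GE)
  w_5 = 0.489515·2.0103 + -0.036533·22.3608 = 0.1671  (Honeywell)
Σw_i=1.0000  μᵀw=0.1280
σ²=wᵀΣw=λ₁·μ_p+λ₂ = 0.489515·0.128 + -0.036533 = 0.026125 ≈ 0.0261

0.0351  0.3488  0.0262  0.1488  0.2740  0.1671


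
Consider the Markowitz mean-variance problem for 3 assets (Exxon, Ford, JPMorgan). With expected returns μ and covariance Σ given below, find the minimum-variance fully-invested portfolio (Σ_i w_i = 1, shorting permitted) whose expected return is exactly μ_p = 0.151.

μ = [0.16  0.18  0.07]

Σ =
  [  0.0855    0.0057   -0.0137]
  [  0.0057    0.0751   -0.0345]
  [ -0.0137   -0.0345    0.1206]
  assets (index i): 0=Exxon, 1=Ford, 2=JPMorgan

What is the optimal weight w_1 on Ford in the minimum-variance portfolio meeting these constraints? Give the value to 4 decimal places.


x=Σ⁻¹μ = [1.9368  3.0136  1.6625]
y=Σ⁻¹𝟙 = [12.8552  19.3648  15.2919]
a=μᵀx=0.968711  b=𝟙ᵀx=6.612925  c=𝟙ᵀy=47.511870  D=ac−b²=2.294471
λ₁=(c·0.151−b)/D = (47.511870·0.151−6.612925)/2.294471 = 0.244661
λ₂=(a−b·0.151)/D = (0.968711−6.612925·0.151)/2.294471 = -0.013006
w* = 0.244661·x + -0.013006·y:
  w_0 = 0.244661·1.9368 + -0.013006·12.8552 = 0.3067  (Exxon)
  w_1 = 0.244661·3.0136 + -0.013006·19.3648 = 0.4854  (Ford)
  w_2 = 0.244661·1.6625 + -0.013006·15.2919 = 0.2079  (JPMorgan)
Σw_i=1.0000  μᵀw=0.1510
σ²=wᵀΣw=λ₁·μ_p+λ₂ = 0.244661·0.151 + -0.013006 = 0.023938 ≈ 0.0239

0.4854
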